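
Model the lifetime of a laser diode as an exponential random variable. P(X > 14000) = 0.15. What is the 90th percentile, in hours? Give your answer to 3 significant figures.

e^(−λ·14000) = 0.15 ⇒ λ = −ln(0.15)/14000 = 0.000135509.
90th percentile: 1 − e^(−λt) = 0.9, t = −ln(0.1)/λ = 16992.2 hours.

17000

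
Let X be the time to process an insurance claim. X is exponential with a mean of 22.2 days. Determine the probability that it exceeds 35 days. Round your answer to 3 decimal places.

0.207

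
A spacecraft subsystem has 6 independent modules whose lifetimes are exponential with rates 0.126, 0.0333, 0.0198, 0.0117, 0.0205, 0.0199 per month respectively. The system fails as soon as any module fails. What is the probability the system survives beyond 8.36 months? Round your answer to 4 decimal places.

The time to first failure is exponential with rate Σλ = 0.126 + 0.0333 + 0.0198 + 0.0117 + 0.0205 + 0.0199 = 0.2312.
P(min > 8.36) = e^(−0.2312·8.36) = e^(−1.9328) ≈ 0.1447.

0.1447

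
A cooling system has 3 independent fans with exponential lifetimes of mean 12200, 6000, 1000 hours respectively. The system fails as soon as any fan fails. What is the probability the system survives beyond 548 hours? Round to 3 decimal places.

0.504

The first failure time is exponential with rate Σλ_i = 1/12200 + 1/6000 + 1/1000 = 0.00124863 per hour.
P(min > 548) = e^(−0.00124863·548) = e^(−0.68425) ≈ 0.504.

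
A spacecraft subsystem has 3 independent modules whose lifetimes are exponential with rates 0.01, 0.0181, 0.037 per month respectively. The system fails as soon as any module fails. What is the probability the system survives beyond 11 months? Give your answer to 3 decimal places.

The time to first failure is exponential with rate Σλ = 0.01 + 0.0181 + 0.037 = 0.0651.
P(min > 11) = e^(−0.0651·11) = e^(−0.7161) ≈ 0.489.

0.489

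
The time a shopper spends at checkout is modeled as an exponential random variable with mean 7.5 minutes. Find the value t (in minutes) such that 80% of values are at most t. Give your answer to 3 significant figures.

12.1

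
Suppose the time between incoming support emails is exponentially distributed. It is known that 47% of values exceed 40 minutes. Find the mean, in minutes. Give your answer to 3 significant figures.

e^(−λ·40) = 0.47 ⇒ λ = −ln(0.47)/40 = 0.0188756.
Mean = 1/λ = 52.9785 minutes.

53.0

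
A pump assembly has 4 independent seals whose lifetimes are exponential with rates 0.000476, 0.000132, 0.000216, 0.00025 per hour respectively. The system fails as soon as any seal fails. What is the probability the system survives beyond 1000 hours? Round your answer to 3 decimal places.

The time to first failure is exponential with rate Σλ = 0.000476 + 0.000132 + 0.000216 + 0.00025 = 0.001074.
P(min > 1000) = e^(−0.001074·1000) = e^(−1.074) ≈ 0.342.

0.342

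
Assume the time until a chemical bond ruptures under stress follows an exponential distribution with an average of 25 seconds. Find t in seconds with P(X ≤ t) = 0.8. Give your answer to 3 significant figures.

The rate is λ = 1/25 = 0.04 per second.
Set 1 − e^(−λt) = 0.8, so t = −ln(0.2)/λ = 1.6094/0.04 ≈ 40.2359 seconds.

40.2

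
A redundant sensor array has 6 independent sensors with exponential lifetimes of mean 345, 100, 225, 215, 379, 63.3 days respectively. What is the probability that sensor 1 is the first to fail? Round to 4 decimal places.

0.0717

Rates: λ_i = 1/mean_i → 0.00289855, 0.01, 0.00444444, 0.00465116, 0.00263852, 0.0157978; Σλ = 0.0404305.
P(sensor 1 first) = λ_1/Σλ = 0.00289855/0.0404305 ≈ 0.0717.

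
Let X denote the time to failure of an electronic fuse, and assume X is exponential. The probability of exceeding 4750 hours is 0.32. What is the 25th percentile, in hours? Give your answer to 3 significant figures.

1200

e^(−λ·4750) = 0.32 ⇒ λ = −ln(0.32)/4750 = 0.000239881.
25th percentile: 1 − e^(−λt) = 0.25, t = −ln(0.75)/λ = 1199.27 hours.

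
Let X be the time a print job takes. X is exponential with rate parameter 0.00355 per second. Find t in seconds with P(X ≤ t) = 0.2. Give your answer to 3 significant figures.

Set 1 − e^(−λt) = 0.2, so t = −ln(0.8)/λ = 0.22314/0.00355 ≈ 62.8573 seconds.

62.9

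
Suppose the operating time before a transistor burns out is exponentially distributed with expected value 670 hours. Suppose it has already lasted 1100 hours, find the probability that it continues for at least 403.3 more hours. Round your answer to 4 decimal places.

0.5477

The rate is λ = 1/670 = 0.00149254 per hour.
By the memoryless property, P(X > 1100+403.3 | X > 1100) = P(X > 403.3).
P(X > 403.3) = e^(−0.60194) ≈ 0.5477.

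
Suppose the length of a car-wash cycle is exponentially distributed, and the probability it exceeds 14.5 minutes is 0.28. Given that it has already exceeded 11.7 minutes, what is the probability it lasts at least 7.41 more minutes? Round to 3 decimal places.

From e^(−λ·14.5) = 0.28, λ = −ln(0.28)/14.5 = 0.0877907.
Memoryless: P(X > 11.7+7.41 | X > 11.7) = P(X > 7.41) = e^(−0.0877907·7.41) ≈ 0.522.

0.522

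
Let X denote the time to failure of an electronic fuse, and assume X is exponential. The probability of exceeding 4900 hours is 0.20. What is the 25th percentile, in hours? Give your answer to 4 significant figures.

e^(−λ·4900) = 0.20 ⇒ λ = −ln(0.20)/4900 = 0.000328457.
25th percentile: 1 − e^(−λt) = 0.25, t = −ln(0.75)/λ = 875.86 hours.

875.9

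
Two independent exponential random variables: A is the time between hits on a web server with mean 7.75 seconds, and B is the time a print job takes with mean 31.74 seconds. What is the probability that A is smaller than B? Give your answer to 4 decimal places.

0.8037

λ_1 = 1/7.75 = 0.129032, λ_2 = 1/31.74 = 0.031506.
For independent exponentials, P(A < B) = λ_1/(λ_1+λ_2) = 0.129032/0.160538 ≈ 0.8037.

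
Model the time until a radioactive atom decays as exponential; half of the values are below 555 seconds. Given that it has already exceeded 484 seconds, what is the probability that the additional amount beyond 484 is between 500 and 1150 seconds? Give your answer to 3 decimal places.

For an exponential, median = ln(2)/λ, so λ = ln 2 / 555 = 0.00124891 per second.
Memoryless: the residual past 484 is again Exp(λ).
P(500 < residual < 1150) = e^(−λ·500) − e^(−λ·1150) = 0.53555 − 0.23782 ≈ 0.298.

0.298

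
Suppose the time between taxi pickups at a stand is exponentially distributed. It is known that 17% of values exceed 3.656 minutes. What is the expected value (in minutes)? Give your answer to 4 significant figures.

2.063

e^(−λ·3.656) = 0.17 ⇒ λ = −ln(0.17)/3.656 = 0.484671.
Mean = 1/λ = 2.06326 minutes.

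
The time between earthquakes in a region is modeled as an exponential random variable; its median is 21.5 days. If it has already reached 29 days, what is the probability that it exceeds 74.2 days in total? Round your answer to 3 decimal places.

0.233

For an exponential, median = ln(2)/λ, so λ = ln 2 / 21.5 = 0.0322394 per day.
By the memoryless property, P(X > 29+45.2 | X > 29) = P(X > 45.2).
P(X > 45.2) = e^(−1.4572) ≈ 0.233.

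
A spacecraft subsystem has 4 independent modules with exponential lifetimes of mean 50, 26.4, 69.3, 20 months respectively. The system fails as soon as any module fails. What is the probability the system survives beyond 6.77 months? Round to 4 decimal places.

The first failure time is exponential with rate Σλ_i = 1/50 + 1/26.4 + 1/69.3 + 1/20 = 0.122309 per month.
P(min > 6.77) = e^(−0.122309·6.77) = e^(−0.82803) ≈ 0.4369.

0.4369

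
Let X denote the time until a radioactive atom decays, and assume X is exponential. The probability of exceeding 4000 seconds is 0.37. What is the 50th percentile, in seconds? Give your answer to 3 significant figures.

2790

e^(−λ·4000) = 0.37 ⇒ λ = −ln(0.37)/4000 = 0.000248563.
50th percentile: 1 − e^(−λt) = 0.5, t = −ln(0.5)/λ = 2788.62 seconds.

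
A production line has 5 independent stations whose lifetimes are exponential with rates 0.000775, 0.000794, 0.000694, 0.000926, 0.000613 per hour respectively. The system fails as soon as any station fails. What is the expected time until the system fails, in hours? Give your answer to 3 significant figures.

263

The time to first failure is exponential with rate Σλ = 0.000775 + 0.000794 + 0.000694 + 0.000926 + 0.000613 = 0.003802.
E[min] = 1/Σλ = 1/0.003802 = 263.019 hours.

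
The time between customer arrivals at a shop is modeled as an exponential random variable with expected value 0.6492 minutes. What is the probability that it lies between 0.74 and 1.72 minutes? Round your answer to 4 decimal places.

The rate is λ = 1/0.6492 = 1.54036 per minute.
P(0.74 < X < 1.72) = e^(−λ·0.74) − e^(−λ·1.72) = 0.31986 − 0.07069 ≈ 0.2492.

0.2492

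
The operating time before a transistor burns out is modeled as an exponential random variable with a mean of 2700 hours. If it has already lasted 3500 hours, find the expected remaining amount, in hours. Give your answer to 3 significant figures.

2700

The rate is λ = 1/2700 = 0.00037037 per hour.
By memorylessness, the remaining amount past any threshold is again Exp(λ) with mean 1/λ = 2700 hours.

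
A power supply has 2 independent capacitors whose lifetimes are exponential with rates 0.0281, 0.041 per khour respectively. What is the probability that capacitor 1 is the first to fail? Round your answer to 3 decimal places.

The time to first failure is exponential with rate Σλ = 0.0281 + 0.041 = 0.0691.
P(capacitor 1 first) = λ_1/Σλ = 0.0281/0.0691 ≈ 0.407.

0.407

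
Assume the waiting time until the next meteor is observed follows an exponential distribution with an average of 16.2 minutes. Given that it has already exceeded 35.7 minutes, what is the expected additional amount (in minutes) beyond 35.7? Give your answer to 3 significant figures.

16.2

The rate is λ = 1/16.2 = 0.0617284 per minute.
By memorylessness, the remaining amount past any threshold is again Exp(λ) with mean 1/λ = 16.2 minutes.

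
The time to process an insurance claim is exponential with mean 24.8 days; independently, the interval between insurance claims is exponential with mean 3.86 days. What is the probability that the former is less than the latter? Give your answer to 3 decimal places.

λ_1 = 1/24.8 = 0.0403226, λ_2 = 1/3.86 = 0.259067.
For independent exponentials, P(the former < the latter) = λ_1/(λ_1+λ_2) = 0.0403226/0.29939 ≈ 0.135.

0.135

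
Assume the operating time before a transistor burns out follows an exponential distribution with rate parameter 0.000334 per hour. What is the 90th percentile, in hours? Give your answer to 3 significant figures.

Set 1 − e^(−λt) = 0.9, so t = −ln(0.1)/λ = 2.3026/0.000334 ≈ 6893.97 hours.

6890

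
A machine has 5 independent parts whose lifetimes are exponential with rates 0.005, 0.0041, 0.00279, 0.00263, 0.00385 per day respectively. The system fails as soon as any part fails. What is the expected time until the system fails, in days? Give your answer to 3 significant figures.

The time to first failure is exponential with rate Σλ = 0.005 + 0.0041 + 0.00279 + 0.00263 + 0.00385 = 0.01837.
E[min] = 1/Σλ = 1/0.01837 = 54.4366 days.

54.4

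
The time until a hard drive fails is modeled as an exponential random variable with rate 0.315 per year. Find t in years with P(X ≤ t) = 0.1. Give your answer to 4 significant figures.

0.3345

Set 1 − e^(−λt) = 0.1, so t = −ln(0.9)/λ = 0.10536/0.315 ≈ 0.334478 years.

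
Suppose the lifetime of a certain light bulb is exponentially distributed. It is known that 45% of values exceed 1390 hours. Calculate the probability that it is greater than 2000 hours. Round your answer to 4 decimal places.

0.3170

e^(−λ·1390) = 0.45 ⇒ λ = −ln(0.45)/1390 = 0.000574466.
P(X > 2000) = e^(−0.000574466·2000) = e^(−1.1489) ≈ 0.3170.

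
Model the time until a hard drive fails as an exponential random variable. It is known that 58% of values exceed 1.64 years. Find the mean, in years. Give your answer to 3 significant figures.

3.01

e^(−λ·1.64) = 0.58 ⇒ λ = −ln(0.58)/1.64 = 0.332151.
Mean = 1/λ = 3.01068 years.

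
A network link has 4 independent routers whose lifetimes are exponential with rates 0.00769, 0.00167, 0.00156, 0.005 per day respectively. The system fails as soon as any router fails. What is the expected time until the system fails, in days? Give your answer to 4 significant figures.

The time to first failure is exponential with rate Σλ = 0.00769 + 0.00167 + 0.00156 + 0.005 = 0.01592.
E[min] = 1/Σλ = 1/0.01592 = 62.8141 days.

62.81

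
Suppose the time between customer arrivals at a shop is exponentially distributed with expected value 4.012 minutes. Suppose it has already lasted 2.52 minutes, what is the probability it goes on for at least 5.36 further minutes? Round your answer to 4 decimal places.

0.2629

The rate is λ = 1/4.012 = 0.249252 per minute.
P(X > s+t | X > s) = e^(−λ(s+t))/e^(−λs) = e^(−λt), independent of s = 2.52.
P(X > 5.36) = e^(−1.336) ≈ 0.2629.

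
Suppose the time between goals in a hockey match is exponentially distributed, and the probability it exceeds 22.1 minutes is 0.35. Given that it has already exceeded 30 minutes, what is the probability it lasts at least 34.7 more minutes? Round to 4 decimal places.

From e^(−λ·22.1) = 0.35, λ = −ln(0.35)/22.1 = 0.0475033.
Memoryless: P(X > 30+34.7 | X > 30) = P(X > 34.7) = e^(−0.0475033·34.7) ≈ 0.1924.

0.1924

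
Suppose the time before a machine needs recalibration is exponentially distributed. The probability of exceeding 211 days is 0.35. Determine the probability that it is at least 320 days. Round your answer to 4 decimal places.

0.2035

e^(−λ·211) = 0.35 ⇒ λ = −ln(0.35)/211 = 0.00497546.
P(X > 320) = e^(−0.00497546·320) = e^(−1.5921) ≈ 0.2035.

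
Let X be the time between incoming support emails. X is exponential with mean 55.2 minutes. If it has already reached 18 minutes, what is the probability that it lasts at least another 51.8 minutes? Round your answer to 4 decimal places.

The rate is λ = 1/55.2 = 0.0181159 per minute.
By the memoryless property, P(X > 18+51.8 | X > 18) = P(X > 51.8).
P(X > 51.8) = e^(−0.93841) ≈ 0.3913.

0.3913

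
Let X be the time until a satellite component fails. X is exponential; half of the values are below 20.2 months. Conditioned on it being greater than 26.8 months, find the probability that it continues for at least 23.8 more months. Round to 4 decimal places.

0.4419

For an exponential, median = ln(2)/λ, so λ = ln 2 / 20.2 = 0.0343142 per month.
The exponential is memoryless, so the remaining time is again Exp(λ): the condition X > 26.8 is irrelevant.
P(X > 23.8) = e^(−0.81668) ≈ 0.4419.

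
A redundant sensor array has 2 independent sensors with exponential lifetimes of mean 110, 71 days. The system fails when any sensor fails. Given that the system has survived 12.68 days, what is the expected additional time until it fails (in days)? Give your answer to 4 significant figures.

First-failure rate Σλ = 1/110 + 1/71 = 0.0231754.
By memorylessness the expected residual is 1/Σλ = 43.1492 days, regardless of the 12.68 already elapsed.

43.15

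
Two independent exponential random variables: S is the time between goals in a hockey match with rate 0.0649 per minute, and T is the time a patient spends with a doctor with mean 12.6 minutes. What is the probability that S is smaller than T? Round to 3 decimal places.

λ_1 = 0.0649, λ_2 = 1/12.6 = 0.0793651.
For independent exponentials, P(S < T) = λ_1/(λ_1+λ_2) = 0.0649/0.144265 ≈ 0.450.

0.450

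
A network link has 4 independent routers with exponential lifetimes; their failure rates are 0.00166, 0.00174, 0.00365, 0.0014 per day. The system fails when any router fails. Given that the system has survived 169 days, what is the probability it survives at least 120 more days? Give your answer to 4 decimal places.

Time to first failure ~ Exp(Σλ) with Σλ = 0.00845.
By memorylessness, P(T > 169+120 | T > 169) = P(T > 120) = e^(−0.00845·120) ≈ 0.3628.

0.3628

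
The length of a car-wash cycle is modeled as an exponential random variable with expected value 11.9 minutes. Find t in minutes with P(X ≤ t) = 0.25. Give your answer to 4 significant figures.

3.423

The rate is λ = 1/11.9 = 0.0840336 per minute.
Set 1 − e^(−λt) = 0.25, so t = −ln(0.75)/λ = 0.28768/0.0840336 ≈ 3.42342 minutes.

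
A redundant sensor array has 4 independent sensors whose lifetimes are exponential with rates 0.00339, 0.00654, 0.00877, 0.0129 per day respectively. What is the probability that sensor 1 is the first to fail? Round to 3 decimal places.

The time to first failure is exponential with rate Σλ = 0.00339 + 0.00654 + 0.00877 + 0.0129 = 0.0316.
P(sensor 1 first) = λ_1/Σλ = 0.00339/0.0316 ≈ 0.107.

0.107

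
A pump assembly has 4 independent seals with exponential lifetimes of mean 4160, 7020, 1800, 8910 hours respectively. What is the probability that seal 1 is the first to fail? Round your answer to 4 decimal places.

0.2288

Rates: λ_i = 1/mean_i → 0.000240385, 0.00014245, 0.000555556, 0.000112233; Σλ = 0.00105062.
P(seal 1 first) = λ_1/Σλ = 0.000240385/0.00105062 ≈ 0.2288.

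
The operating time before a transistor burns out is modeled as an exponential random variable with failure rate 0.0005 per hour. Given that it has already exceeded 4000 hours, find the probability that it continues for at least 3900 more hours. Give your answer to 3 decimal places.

0.142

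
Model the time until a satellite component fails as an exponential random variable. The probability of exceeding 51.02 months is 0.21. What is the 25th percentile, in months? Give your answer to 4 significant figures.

e^(−λ·51.02) = 0.21 ⇒ λ = −ln(0.21)/51.02 = 0.0305889.
25th percentile: 1 − e^(−λt) = 0.25, t = −ln(0.75)/λ = 9.40477 months.

9.405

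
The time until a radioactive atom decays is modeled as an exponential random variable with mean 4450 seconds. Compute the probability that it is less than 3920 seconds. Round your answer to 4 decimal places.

The rate is λ = 1/4450 = 0.000224719 per second.
P(X ≤ 3920) = 1 − e^(−λ·3920) = 1 − e^(−0.8809) ≈ 0.5856.

0.5856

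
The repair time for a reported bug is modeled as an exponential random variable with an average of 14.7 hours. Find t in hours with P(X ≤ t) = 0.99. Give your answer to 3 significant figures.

67.7

The rate is λ = 1/14.7 = 0.0680272 per hour.
Set 1 − e^(−λt) = 0.99, so t = −ln(0.01)/λ = 4.6052/0.0680272 ≈ 67.696 hours.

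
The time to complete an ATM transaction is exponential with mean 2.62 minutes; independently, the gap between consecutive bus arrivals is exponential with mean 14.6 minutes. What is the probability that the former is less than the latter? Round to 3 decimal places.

0.848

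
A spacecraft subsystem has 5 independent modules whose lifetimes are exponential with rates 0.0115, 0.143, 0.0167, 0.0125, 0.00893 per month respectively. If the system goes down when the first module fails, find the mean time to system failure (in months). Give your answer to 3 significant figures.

The time to first failure is exponential with rate Σλ = 0.0115 + 0.143 + 0.0167 + 0.0125 + 0.00893 = 0.19263.
E[min] = 1/Σλ = 1/0.19263 = 5.1913 months.

5.19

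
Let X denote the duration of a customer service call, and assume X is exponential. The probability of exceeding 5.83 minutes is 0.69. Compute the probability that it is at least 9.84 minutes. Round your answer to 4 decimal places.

e^(−λ·5.83) = 0.69 ⇒ λ = −ln(0.69)/5.83 = 0.0636473.
P(X > 9.84) = e^(−0.0636473·9.84) = e^(−0.62629) ≈ 0.5346.

0.5346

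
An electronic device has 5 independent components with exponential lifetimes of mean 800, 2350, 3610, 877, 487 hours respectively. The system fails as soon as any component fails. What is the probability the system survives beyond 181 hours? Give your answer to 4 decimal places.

0.3940

The first failure time is exponential with rate Σλ_i = 1/800 + 1/2350 + 1/3610 + 1/877 + 1/487 = 0.00514618 per hour.
P(min > 181) = e^(−0.00514618·181) = e^(−0.93146) ≈ 0.3940.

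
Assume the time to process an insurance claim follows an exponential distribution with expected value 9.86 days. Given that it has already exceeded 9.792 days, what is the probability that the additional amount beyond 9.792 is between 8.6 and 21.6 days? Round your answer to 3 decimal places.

The rate is λ = 1/9.86 = 0.10142 per day.
Memoryless: the residual past 9.792 is again Exp(λ).
P(8.6 < residual < 21.6) = e^(−λ·8.6) − e^(−λ·21.6) = 0.41803 − 0.11184 ≈ 0.306.

0.306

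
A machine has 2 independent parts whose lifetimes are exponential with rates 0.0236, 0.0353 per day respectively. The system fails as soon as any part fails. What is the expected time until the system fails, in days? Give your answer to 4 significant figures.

16.98

The time to first failure is exponential with rate Σλ = 0.0236 + 0.0353 = 0.0589.
E[min] = 1/Σλ = 1/0.0589 = 16.9779 days.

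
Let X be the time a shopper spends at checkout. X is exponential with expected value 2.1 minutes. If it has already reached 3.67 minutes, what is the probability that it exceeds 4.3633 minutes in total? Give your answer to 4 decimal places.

The rate is λ = 1/2.1 = 0.47619 per minute.
P(X > s+t | X > s) = e^(−λ(s+t))/e^(−λs) = e^(−λt), independent of s = 3.67.
P(X > 0.6933) = e^(−0.33014) ≈ 0.7188.

0.7188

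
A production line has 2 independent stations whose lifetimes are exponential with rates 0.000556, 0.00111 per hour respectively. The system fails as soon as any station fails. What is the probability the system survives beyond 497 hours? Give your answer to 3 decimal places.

0.437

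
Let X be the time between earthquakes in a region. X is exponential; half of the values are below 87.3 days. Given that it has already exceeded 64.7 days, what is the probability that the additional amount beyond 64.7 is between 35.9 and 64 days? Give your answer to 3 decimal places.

For an exponential, median = ln(2)/λ, so λ = ln 2 / 87.3 = 0.00793983 per day.
Memoryless: the residual past 64.7 is again Exp(λ).
P(35.9 < residual < 64) = e^(−λ·35.9) − e^(−λ·64) = 0.75198 − 0.60161 ≈ 0.150.

0.150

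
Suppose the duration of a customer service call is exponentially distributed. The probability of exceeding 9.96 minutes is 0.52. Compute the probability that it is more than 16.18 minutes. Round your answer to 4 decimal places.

e^(−λ·9.96) = 0.52 ⇒ λ = −ln(0.52)/9.96 = 0.0656553.
P(X > 16.18) = e^(−0.0656553·16.18) = e^(−1.0623) ≈ 0.3457.

0.3457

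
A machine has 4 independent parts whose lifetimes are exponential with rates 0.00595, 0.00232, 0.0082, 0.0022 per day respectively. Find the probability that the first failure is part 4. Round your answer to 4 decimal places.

The time to first failure is exponential with rate Σλ = 0.00595 + 0.00232 + 0.0082 + 0.0022 = 0.01867.
P(part 4 first) = λ_4/Σλ = 0.0022/0.01867 ≈ 0.1178.

0.1178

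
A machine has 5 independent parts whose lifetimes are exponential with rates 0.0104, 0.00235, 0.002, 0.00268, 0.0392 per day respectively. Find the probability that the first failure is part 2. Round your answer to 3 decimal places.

The time to first failure is exponential with rate Σλ = 0.0104 + 0.00235 + 0.002 + 0.00268 + 0.0392 = 0.05663.
P(part 2 first) = λ_2/Σλ = 0.00235/0.05663 ≈ 0.041.

0.041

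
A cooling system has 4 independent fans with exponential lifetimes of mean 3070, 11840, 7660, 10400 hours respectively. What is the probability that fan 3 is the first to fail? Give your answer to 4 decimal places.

0.2050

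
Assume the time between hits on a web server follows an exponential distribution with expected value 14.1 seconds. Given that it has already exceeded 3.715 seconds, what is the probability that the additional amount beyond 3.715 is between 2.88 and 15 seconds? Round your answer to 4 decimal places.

The rate is λ = 1/14.1 = 0.070922 per second.
Memoryless: the residual past 3.715 is again Exp(λ).
P(2.88 < residual < 15) = e^(−λ·2.88) − e^(−λ·15) = 0.81525 − 0.34513 ≈ 0.4701.

0.4701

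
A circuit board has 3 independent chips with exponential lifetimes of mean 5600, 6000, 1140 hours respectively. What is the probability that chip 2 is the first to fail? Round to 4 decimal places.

0.1363

Rates: λ_i = 1/mean_i → 0.000178571, 0.000166667, 0.000877193; Σλ = 0.00122243.
P(chip 2 first) = λ_2/Σλ = 0.000166667/0.00122243 ≈ 0.1363.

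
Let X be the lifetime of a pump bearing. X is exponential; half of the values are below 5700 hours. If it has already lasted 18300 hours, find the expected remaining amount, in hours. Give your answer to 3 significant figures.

8220

For an exponential, median = ln(2)/λ, so λ = ln 2 / 5700 = 0.000121605 per hour.
By memorylessness, the remaining amount past any threshold is again Exp(λ) with mean 1/λ = 8223.36 hours.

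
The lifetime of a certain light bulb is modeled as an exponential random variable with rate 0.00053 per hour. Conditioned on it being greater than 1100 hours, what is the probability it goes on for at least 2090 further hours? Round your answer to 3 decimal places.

By the memoryless property, P(X > 1100+2090 | X > 1100) = P(X > 2090).
P(X > 2090) = e^(−1.1077) ≈ 0.330.

0.330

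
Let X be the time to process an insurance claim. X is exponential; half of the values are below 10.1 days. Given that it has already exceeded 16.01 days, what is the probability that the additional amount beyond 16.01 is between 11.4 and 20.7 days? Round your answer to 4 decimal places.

0.2158

For an exponential, median = ln(2)/λ, so λ = ln 2 / 10.1 = 0.0686284 per day.
Memoryless: the residual past 16.01 is again Exp(λ).
P(11.4 < residual < 20.7) = e^(−λ·11.4) − e^(−λ·20.7) = 0.45732 − 0.24157 ≈ 0.2158.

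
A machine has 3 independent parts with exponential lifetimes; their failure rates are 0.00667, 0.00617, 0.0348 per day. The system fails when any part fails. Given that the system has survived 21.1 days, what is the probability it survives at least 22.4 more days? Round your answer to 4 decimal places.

0.3440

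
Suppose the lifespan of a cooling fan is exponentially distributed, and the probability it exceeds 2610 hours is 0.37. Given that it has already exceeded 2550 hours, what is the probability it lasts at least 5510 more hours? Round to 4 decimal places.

From e^(−λ·2610) = 0.37, λ = −ln(0.37)/2610 = 0.00038094.
Memoryless: P(X > 2550+5510 | X > 2550) = P(X > 5510) = e^(−0.00038094·5510) ≈ 0.1226.

0.1226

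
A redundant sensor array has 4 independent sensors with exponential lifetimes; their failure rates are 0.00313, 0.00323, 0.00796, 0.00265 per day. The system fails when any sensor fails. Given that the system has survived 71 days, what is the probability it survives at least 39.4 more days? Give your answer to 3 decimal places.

0.512

Time to first failure ~ Exp(Σλ) with Σλ = 0.01697.
By memorylessness, P(T > 71+39.4 | T > 71) = P(T > 39.4) = e^(−0.01697·39.4) ≈ 0.512.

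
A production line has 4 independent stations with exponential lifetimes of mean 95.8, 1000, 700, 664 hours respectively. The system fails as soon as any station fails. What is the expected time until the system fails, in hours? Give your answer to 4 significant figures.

The first failure time is exponential with rate Σλ_i = 1/95.8 + 1/1000 + 1/700 + 1/664 = 0.014373 per hour.
E[min] = 1/Σλ = 1/0.014373 = 69.5749 hours.

69.57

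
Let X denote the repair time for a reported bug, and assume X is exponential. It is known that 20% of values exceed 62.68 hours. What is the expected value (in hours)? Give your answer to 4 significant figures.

e^(−λ·62.68) = 0.20 ⇒ λ = −ln(0.20)/62.68 = 0.0256771.
Mean = 1/λ = 38.9453 hours.

38.95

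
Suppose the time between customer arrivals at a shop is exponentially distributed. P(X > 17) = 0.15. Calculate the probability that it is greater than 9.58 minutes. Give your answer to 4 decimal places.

e^(−λ·17) = 0.15 ⇒ λ = −ln(0.15)/17 = 0.111595.
P(X > 9.58) = e^(−0.111595·9.58) = e^(−1.0691) ≈ 0.3433.

0.3433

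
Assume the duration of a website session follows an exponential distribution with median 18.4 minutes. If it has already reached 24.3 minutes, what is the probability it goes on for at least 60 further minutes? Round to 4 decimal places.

0.1043

For an exponential, median = ln(2)/λ, so λ = ln 2 / 18.4 = 0.037671 per minute.
By the memoryless property, P(X > 24.3+60 | X > 24.3) = P(X > 60).
P(X > 60) = e^(−2.2603) ≈ 0.1043.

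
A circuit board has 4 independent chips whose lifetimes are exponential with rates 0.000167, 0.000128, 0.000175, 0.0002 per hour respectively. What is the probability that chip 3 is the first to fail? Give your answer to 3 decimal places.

0.261

The time to first failure is exponential with rate Σλ = 0.000167 + 0.000128 + 0.000175 + 0.0002 = 0.00067.
P(chip 3 first) = λ_3/Σλ = 0.000175/0.00067 ≈ 0.261.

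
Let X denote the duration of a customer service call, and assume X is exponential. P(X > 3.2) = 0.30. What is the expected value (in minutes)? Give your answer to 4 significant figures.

e^(−λ·3.2) = 0.30 ⇒ λ = −ln(0.30)/3.2 = 0.376242.
Mean = 1/λ = 2.65787 minutes.

2.658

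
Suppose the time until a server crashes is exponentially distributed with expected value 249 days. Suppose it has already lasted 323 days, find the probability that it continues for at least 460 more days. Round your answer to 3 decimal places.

0.158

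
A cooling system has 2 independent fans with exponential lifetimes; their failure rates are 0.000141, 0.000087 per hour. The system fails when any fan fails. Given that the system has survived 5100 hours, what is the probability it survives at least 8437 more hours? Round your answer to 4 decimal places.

0.1461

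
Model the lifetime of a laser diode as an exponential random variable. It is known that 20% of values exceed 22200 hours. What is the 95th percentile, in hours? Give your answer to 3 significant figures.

41300

e^(−λ·22200) = 0.20 ⇒ λ = −ln(0.20)/22200 = 0.0000724972.
95th percentile: 1 − e^(−λt) = 0.95, t = −ln(0.05)/λ = 41322 hours.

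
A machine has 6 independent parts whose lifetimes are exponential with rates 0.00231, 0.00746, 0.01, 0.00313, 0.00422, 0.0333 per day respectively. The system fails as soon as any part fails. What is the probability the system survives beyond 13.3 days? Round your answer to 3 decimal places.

0.448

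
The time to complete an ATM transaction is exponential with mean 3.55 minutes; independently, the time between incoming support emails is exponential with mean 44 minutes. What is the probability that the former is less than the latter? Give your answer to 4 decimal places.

λ_1 = 1/3.55 = 0.28169, λ_2 = 1/44 = 0.0227273.
For independent exponentials, P(the former < the latter) = λ_1/(λ_1+λ_2) = 0.28169/0.304417 ≈ 0.9253.

0.9253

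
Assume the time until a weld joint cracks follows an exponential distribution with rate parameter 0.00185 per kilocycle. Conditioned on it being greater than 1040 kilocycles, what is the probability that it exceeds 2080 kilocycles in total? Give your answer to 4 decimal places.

P(X > s+t | X > s) = e^(−λ(s+t))/e^(−λs) = e^(−λt), independent of s = 1040.
P(X > 1040) = e^(−1.924) ≈ 0.1460.

0.1460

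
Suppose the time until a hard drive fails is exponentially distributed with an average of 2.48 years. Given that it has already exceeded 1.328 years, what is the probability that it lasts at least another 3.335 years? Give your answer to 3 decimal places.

0.261

The rate is λ = 1/2.48 = 0.403226 per year.
P(X > s+t | X > s) = e^(−λ(s+t))/e^(−λs) = e^(−λt), independent of s = 1.328.
P(X > 3.335) = e^(−1.3448) ≈ 0.261.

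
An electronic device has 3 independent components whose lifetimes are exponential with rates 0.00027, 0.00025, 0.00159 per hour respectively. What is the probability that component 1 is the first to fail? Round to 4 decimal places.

The time to first failure is exponential with rate Σλ = 0.00027 + 0.00025 + 0.00159 = 0.00211.
P(component 1 first) = λ_1/Σλ = 0.00027/0.00211 ≈ 0.1280.

0.1280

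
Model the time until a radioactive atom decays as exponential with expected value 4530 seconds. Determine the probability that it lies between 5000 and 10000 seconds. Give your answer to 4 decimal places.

0.2216

The rate is λ = 1/4530 = 0.000220751 per second.
P(5000 < X < 10000) = e^(−λ·5000) − e^(−λ·10000) = 0.33162 − 0.10997 ≈ 0.2216.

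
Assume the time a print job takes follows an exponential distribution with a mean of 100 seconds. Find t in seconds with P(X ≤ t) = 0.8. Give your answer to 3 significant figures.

161

The rate is λ = 1/100 = 0.01 per second.
Set 1 − e^(−λt) = 0.8, so t = −ln(0.2)/λ = 1.6094/0.01 ≈ 160.944 seconds.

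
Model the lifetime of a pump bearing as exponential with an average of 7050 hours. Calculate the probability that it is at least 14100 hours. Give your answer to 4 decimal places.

The rate is λ = 1/7050 = 0.000141844 per hour.
P(X > 14100) = e^(−λ·14100) = e^(−2) ≈ 0.1353.

0.1353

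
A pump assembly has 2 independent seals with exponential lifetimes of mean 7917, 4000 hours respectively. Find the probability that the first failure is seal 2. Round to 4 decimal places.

Rates: λ_i = 1/mean_i → 0.00012631, 0.00025; Σλ = 0.00037631.
P(seal 2 first) = λ_2/Σλ = 0.00025/0.00037631 ≈ 0.6643.

0.6643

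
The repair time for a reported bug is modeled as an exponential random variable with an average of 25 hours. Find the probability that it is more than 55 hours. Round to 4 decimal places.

The rate is λ = 1/25 = 0.04 per hour.
P(X > 55) = e^(−λ·55) = e^(−2.2) ≈ 0.1108.

0.1108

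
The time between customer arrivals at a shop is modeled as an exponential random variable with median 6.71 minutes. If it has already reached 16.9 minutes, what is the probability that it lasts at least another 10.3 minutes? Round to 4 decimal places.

For an exponential, median = ln(2)/λ, so λ = ln 2 / 6.71 = 0.103301 per minute.
By the memoryless property, P(X > 16.9+10.3 | X > 16.9) = P(X > 10.3).
P(X > 10.3) = e^(−1.064) ≈ 0.3451.

0.3451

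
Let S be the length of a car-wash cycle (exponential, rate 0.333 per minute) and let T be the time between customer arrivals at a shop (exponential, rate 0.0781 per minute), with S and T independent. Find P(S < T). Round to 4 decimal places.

0.8100

λ_1 = 0.333, λ_2 = 0.0781.
For independent exponentials, P(S < T) = λ_1/(λ_1+λ_2) = 0.333/0.4111 ≈ 0.8100.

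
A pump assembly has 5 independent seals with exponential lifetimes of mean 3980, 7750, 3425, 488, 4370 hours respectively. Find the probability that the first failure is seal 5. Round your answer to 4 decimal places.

0.0776

Rates: λ_i = 1/mean_i → 0.000251256, 0.000129032, 0.000291971, 0.00204918, 0.000228833; Σλ = 0.00295027.
P(seal 5 first) = λ_5/Σλ = 0.000228833/0.00295027 ≈ 0.0776.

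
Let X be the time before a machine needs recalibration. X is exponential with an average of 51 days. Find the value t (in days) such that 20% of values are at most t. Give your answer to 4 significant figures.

11.38

The rate is λ = 1/51 = 0.0196078 per day.
Set 1 − e^(−λt) = 0.2, so t = −ln(0.8)/λ = 0.22314/0.0196078 ≈ 11.3803 days.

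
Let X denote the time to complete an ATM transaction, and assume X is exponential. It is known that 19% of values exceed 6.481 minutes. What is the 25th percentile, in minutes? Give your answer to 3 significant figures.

1.12

e^(−λ·6.481) = 0.19 ⇒ λ = −ln(0.19)/6.481 = 0.256246.
25th percentile: 1 − e^(−λt) = 0.25, t = −ln(0.75)/λ = 1.12268 minutes.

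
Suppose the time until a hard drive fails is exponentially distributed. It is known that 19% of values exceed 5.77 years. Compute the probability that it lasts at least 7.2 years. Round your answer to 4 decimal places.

e^(−λ·5.77) = 0.19 ⇒ λ = −ln(0.19)/5.77 = 0.287822.
P(X > 7.2) = e^(−0.287822·7.2) = e^(−2.0723) ≈ 0.1259.

0.1259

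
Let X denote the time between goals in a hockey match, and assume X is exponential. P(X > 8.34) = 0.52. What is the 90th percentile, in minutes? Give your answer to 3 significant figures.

e^(−λ·8.34) = 0.52 ⇒ λ = −ln(0.52)/8.34 = 0.0784084.
90th percentile: 1 − e^(−λt) = 0.9, t = −ln(0.1)/λ = 29.3665 minutes.

29.4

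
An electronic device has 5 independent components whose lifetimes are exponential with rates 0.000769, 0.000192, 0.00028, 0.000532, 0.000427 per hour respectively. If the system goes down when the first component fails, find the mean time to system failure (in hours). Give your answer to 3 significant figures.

455

The time to first failure is exponential with rate Σλ = 0.000769 + 0.000192 + 0.00028 + 0.000532 + 0.000427 = 0.0022.
E[min] = 1/Σλ = 1/0.0022 = 454.545 hours.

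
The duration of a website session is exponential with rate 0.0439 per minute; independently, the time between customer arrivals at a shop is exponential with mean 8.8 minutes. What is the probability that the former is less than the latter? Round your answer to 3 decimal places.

0.279

λ_1 = 0.0439, λ_2 = 1/8.8 = 0.113636.
For independent exponentials, P(the former < the latter) = λ_1/(λ_1+λ_2) = 0.0439/0.157536 ≈ 0.279.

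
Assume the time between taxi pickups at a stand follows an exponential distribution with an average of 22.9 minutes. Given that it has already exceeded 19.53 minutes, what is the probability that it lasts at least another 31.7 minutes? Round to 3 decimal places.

0.251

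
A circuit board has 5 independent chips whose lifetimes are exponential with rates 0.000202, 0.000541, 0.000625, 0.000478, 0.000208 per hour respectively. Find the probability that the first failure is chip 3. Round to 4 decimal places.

0.3043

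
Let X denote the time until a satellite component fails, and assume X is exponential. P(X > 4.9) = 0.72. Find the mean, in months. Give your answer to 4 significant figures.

e^(−λ·4.9) = 0.72 ⇒ λ = −ln(0.72)/4.9 = 0.0670416.
Mean = 1/λ = 14.9161 months.

14.92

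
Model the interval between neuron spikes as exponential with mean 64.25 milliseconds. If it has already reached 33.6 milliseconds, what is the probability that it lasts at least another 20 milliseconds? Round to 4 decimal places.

0.7325

The rate is λ = 1/64.25 = 0.0155642 per millisecond.
By the memoryless property, P(X > 33.6+20 | X > 33.6) = P(X > 20).
P(X > 20) = e^(−0.31128) ≈ 0.7325.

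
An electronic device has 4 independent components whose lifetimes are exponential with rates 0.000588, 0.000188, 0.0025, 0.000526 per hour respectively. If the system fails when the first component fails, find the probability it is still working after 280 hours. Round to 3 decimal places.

The time to first failure is exponential with rate Σλ = 0.000588 + 0.000188 + 0.0025 + 0.000526 = 0.003802.
P(min > 280) = e^(−0.003802·280) = e^(−1.0646) ≈ 0.345.

0.345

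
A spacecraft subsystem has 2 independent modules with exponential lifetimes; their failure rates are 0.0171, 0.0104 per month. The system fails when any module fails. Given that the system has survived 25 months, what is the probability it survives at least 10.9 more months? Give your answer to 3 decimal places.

0.741

Time to first failure ~ Exp(Σλ) with Σλ = 0.0275.
By memorylessness, P(T > 25+10.9 | T > 25) = P(T > 10.9) = e^(−0.0275·10.9) ≈ 0.741.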